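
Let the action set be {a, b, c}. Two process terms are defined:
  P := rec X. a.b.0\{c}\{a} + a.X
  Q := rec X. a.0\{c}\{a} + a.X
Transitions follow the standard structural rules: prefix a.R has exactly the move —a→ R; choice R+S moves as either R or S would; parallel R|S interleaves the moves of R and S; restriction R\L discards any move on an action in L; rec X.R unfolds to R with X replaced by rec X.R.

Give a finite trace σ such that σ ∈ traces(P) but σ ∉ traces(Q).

LTS(P): 3 reachable states
  s0 = rec X. a.b.0\{c}\{a} + a.X :: -a-> s0, -a-> s1
  s1 = b.0\{c}\{a} :: -b-> s2
  s2 = 0\{c}\{a} :: deadlocked
LTS(Q): 2 reachable states
  t0 = rec X. a.0\{c}\{a} + a.X :: -a-> t0, -a-> t1
  t1 = 0\{c}\{a} :: deadlocked
Trace ⟨ab⟩ through P, begin at {s0}:
  [1] a ⇒ {s0, s1}
  [2] b ⇒ {s2}
  ✓ P
Trace ⟨ab⟩ through Q, begin at {t0}:
  [1] a ⇒ {t0, t1}
  [2] b ⇒ ∅ (Q stuck)

ab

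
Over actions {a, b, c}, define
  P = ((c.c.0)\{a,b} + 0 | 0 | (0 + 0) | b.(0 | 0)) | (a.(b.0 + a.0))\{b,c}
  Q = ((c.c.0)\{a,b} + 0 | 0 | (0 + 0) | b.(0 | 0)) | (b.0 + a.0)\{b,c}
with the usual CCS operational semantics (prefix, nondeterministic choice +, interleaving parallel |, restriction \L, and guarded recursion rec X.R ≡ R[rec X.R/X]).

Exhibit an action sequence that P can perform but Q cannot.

aa

Reachable graph of P (12 states):
  p0 = ((c.c.0)\{a,b} + 0 | 0 | (0 + 0) | b.(0 | 0)) | (a.(b.0 + a.0))\{b,c} → ··a··> p1, ··b··> p2, ··c··> p3
  p1 = ((c.c.0)\{a,b} + 0 | 0 | (0 + 0) | b.(0 | 0)) | (b.0 + a.0)\{b,c} → ··a··> p4, ··b··> p5, ··c··> p6
  p2 = 0 | 0 | (0 + 0) | (0 | 0) | (a.(b.0 + a.0))\{b,c} → ··a··> p5
  p3 = (c.0)\{a,b} | (a.(b.0 + a.0))\{b,c} → ··a··> p6, ··c··> p7
  p4 = ((c.c.0)\{a,b} + 0 | 0 | (0 + 0) | b.(0 | 0)) | 0\{b,c} → ··b··> p8, ··c··> p9
  p5 = 0 | 0 | (0 + 0) | (0 | 0) | (b.0 + a.0)\{b,c} → ··a··> p8
  p6 = (c.0)\{a,b} | (b.0 + a.0)\{b,c} → ··a··> p9, ··c··> p10
  p7 = 0\{a,b} | (a.(b.0 + a.0))\{b,c} → ··a··> p10
  p8 = 0 | 0 | (0 + 0) | (0 | 0) | 0\{b,c} → deadlocked
  p9 = (c.0)\{a,b} | 0\{b,c} → ··c··> p11
  p10 = 0\{a,b} | (b.0 + a.0)\{b,c} → ··a··> p11
  p11 = 0\{a,b} | 0\{b,c} → deadlocked
Reachable graph of Q (8 states):
  q0 = ((c.c.0)\{a,b} + 0 | 0 | (0 + 0) | b.(0 | 0)) | (b.0 + a.0)\{b,c} → ··a··> q1, ··b··> q2, ··c··> q3
  q1 = ((c.c.0)\{a,b} + 0 | 0 | (0 + 0) | b.(0 | 0)) | 0\{b,c} → ··b··> q4, ··c··> q5
  q2 = 0 | 0 | (0 + 0) | (0 | 0) | (b.0 + a.0)\{b,c} → ··a··> q4
  q3 = (c.0)\{a,b} | (b.0 + a.0)\{b,c} → ··a··> q5, ··c··> q6
  q4 = 0 | 0 | (0 + 0) | (0 | 0) | 0\{b,c} → deadlocked
  q5 = (c.0)\{a,b} | 0\{b,c} → ··c··> q7
  q6 = 0\{a,b} | (b.0 + a.0)\{b,c} → ··a··> q7
  q7 = 0\{a,b} | 0\{b,c} → deadlocked
Executing aa from P (initial set {p0}):
  after a @ step 1: {p1}
  after a @ step 2: {p4}
  — P admits the full trace.
Executing aa from Q (initial set {q0}):
  after a @ step 1: {q1}
  after a @ step 2: ∅  — Q cannot continue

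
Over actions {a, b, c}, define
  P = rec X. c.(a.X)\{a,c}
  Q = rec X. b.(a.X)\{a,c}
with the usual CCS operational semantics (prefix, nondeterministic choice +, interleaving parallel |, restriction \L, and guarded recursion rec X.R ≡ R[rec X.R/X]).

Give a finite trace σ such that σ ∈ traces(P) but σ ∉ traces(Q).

P's transition system — 2 states:
  u0 = rec X. c.(a.X)\{a,c} has moves —c→ u1
  u1 = (a.(rec X. c.(a.X)\{a,c}))\{a,c} has moves ·
Q's transition system — 2 states:
  v0 = rec X. b.(a.X)\{a,c} has moves —b→ v1
  v1 = (a.(rec X. b.(a.X)\{a,c}))\{a,c} has moves ·
Run σ = ⟨c⟩ on P: start {u0}
  [1] c ⇒ {u1}
  P completes σ.
Run σ = ⟨c⟩ on Q: start {v0}
  [1] c ⇒ ∅ (Q stuck)

c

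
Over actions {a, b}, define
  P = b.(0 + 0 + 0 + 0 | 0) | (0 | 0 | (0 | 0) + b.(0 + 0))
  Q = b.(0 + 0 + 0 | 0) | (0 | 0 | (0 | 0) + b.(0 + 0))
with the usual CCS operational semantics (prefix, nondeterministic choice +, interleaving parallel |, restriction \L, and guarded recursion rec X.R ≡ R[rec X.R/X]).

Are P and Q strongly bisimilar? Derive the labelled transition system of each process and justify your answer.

LTS(P): 4 reachable states
  u0 = b.(0 + 0 + 0 + 0 | 0) | (0 | 0 | (0 | 0) + b.(0 + 0)) has moves =b=> u1, =b=> u2
  u1 = (0 + 0 + 0 + 0 | 0) | (0 | 0 | (0 | 0) + b.(0 + 0)) has moves =b=> u3
  u2 = b.(0 + 0 + 0 + 0 | 0) | (0 + 0) has moves =b=> u3
  u3 = (0 + 0 + 0 + 0 | 0) | (0 + 0) has moves deadlocked
LTS(Q): 4 reachable states
  v0 = b.(0 + 0 + 0 | 0) | (0 | 0 | (0 | 0) + b.(0 + 0)) has moves =b=> v1, =b=> v2
  v1 = (0 + 0 + 0 | 0) | (0 | 0 | (0 | 0) + b.(0 + 0)) has moves =b=> v3
  v2 = b.(0 + 0 + 0 | 0) | (0 + 0) has moves =b=> v3
  v3 = (0 + 0 + 0 | 0) | (0 + 0) has moves deadlocked
Partition-refinement fixed point:
  B0 = {u0, v0}
  B1 = {u1, u2, v1, v2}
  B2 = {u3, v3}
u0 ∈ B0, v0 ∈ B0 → same block

YES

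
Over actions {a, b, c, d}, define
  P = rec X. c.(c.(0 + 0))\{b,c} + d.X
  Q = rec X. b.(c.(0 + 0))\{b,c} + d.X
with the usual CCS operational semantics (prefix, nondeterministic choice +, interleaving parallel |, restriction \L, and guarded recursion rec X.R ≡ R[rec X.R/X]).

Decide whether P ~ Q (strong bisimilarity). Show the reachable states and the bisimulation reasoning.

LTS(P): 2 reachable states
  s0 = rec X. c.(c.(0 + 0))\{b,c} + d.X ⊢ ··c··> s1, ··d··> s0
  s1 = (c.(0 + 0))\{b,c} ⊢ ·
LTS(Q): 2 reachable states
  t0 = rec X. b.(c.(0 + 0))\{b,c} + d.X ⊢ ··b··> t1, ··d··> t0
  t1 = (c.(0 + 0))\{b,c} ⊢ ·
Coarsest stable partition (strong bisimilarity classes):
  B0 = {s0}
  B1 = {s1, t1}
  B2 = {t0}
s0 ∈ B0, t0 ∈ B2 → different blocks

NO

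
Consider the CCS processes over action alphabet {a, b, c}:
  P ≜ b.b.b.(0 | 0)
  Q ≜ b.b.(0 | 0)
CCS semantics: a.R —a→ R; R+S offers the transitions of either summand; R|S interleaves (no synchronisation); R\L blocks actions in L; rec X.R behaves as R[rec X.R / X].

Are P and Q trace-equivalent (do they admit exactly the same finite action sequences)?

NO — witness ⟨bbb⟩

P's transition system — 4 states:
  m0 = b.b.b.(0 | 0) → -b-> m1
  m1 = b.b.(0 | 0) → -b-> m2
  m2 = b.(0 | 0) → -b-> m3
  m3 = 0 | 0 → (no moves)
Q's transition system — 3 states:
  n0 = b.b.(0 | 0) → -b-> n1
  n1 = b.(0 | 0) → -b-> n2
  n2 = 0 | 0 → (no moves)
Trace ⟨bbb⟩ through P, begin at {m0}:
  after b @ step 1: {m1}
  after b @ step 2: {m2}
  after b @ step 3: {m3}
  ✓ P
Trace ⟨bbb⟩ through Q, begin at {n0}:
  after b @ step 1: {n1}
  after b @ step 2: {n2}
  after b @ step 3: no successor for Q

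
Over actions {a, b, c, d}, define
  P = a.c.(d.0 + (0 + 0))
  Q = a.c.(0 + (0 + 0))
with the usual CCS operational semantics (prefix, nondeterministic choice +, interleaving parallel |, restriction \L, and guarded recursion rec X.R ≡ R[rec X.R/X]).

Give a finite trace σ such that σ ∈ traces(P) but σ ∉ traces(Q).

acd

P's transition system — 4 states:
  m0 = a.c.(d.0 + (0 + 0)) has moves -a-> m1
  m1 = c.(d.0 + (0 + 0)) has moves -c-> m2
  m2 = d.0 + (0 + 0) has moves -d-> m3
  m3 = 0 has moves ·
Q's transition system — 3 states:
  n0 = a.c.(0 + (0 + 0)) has moves -a-> n1
  n1 = c.(0 + (0 + 0)) has moves -c-> n2
  n2 = 0 + (0 + 0) has moves ·
Executing acd from P (initial set {m0}):
  after a @ step 1: {m1}
  after c @ step 2: {m2}
  after d @ step 3: {m3}
  — P admits the full trace.
Executing acd from Q (initial set {n0}):
  after a @ step 1: {n1}
  after c @ step 2: {n2}
  after d @ step 3: ∅  — Q cannot continue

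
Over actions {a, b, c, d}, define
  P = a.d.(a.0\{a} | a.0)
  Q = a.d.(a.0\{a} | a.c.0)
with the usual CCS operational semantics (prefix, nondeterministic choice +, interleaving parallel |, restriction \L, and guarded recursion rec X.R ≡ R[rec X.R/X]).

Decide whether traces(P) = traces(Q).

traces(P) ≠ traces(Q) — witness ⟨adac⟩

Reachable graph of P (6 states):
  m0 = a.d.(a.0\{a} | a.0) ⊢ ··a··> m1
  m1 = d.(a.0\{a} | a.0) ⊢ ··d··> m2
  m2 = a.0\{a} | a.0 ⊢ ··a··> m3, ··a··> m4
  m3 = 0\{a} | a.0 ⊢ ··a··> m5
  m4 = a.0\{a} | 0 ⊢ ··a··> m5
  m5 = 0\{a} | 0 ⊢ stopped
Reachable graph of Q (8 states):
  n0 = a.d.(a.0\{a} | a.c.0) ⊢ ··a··> n1
  n1 = d.(a.0\{a} | a.c.0) ⊢ ··d··> n2
  n2 = a.0\{a} | a.c.0 ⊢ ··a··> n3, ··a··> n4
  n3 = 0\{a} | a.c.0 ⊢ ··a··> n5
  n4 = a.0\{a} | c.0 ⊢ ··a··> n5, ··c··> n6
  n5 = 0\{a} | c.0 ⊢ ··c··> n7
  n6 = a.0\{a} | 0 ⊢ ··a··> n7
  n7 = 0\{a} | 0 ⊢ stopped
Executing adac from Q (initial set {n0}):
  after a @ step 1: {n1}
  after d @ step 2: {n2}
  after a @ step 3: {n3, n4}
  after c @ step 4: {n6}
  — Q admits the full trace.
Executing adac from P (initial set {m0}):
  after a @ step 1: {m1}
  after d @ step 2: {m2}
  after a @ step 3: {m3, m4}
  after c @ step 4: no successor for P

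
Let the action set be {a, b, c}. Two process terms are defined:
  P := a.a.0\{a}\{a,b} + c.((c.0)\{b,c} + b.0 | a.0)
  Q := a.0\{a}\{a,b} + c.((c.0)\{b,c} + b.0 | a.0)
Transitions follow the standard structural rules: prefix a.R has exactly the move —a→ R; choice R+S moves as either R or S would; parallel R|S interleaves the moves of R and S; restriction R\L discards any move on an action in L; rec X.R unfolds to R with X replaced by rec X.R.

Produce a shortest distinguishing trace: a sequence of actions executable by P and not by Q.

LTS(P): 7 reachable states
  p0 = a.a.0\{a}\{a,b} + c.((c.0)\{b,c} + b.0 | a.0) :: ··a··> p1, ··c··> p2
  p1 = a.0\{a}\{a,b} :: ··a··> p3
  p2 = (c.0)\{b,c} + b.0 | a.0 :: ··a··> p4, ··b··> p5
  p3 = 0\{a}\{a,b} :: ∅
  p4 = b.0 | 0 :: ··b··> p6
  p5 = 0 | a.0 :: ··a··> p6
  p6 = 0 | 0 :: ∅
LTS(Q): 6 reachable states
  q0 = a.0\{a}\{a,b} + c.((c.0)\{b,c} + b.0 | a.0) :: ··a··> q1, ··c··> q2
  q1 = 0\{a}\{a,b} :: ∅
  q2 = (c.0)\{b,c} + b.0 | a.0 :: ··a··> q3, ··b··> q4
  q3 = b.0 | 0 :: ··b··> q5
  q4 = 0 | a.0 :: ··a··> q5
  q5 = 0 | 0 :: ∅
Executing aa from P (initial set {p0}):
  step 1 (a): {p1}
  step 2 (a): {p3}
  — P admits the full trace.
Executing aa from Q (initial set {q0}):
  step 1 (a): {q1}
  step 2 (a): ∅ (Q stuck)

aa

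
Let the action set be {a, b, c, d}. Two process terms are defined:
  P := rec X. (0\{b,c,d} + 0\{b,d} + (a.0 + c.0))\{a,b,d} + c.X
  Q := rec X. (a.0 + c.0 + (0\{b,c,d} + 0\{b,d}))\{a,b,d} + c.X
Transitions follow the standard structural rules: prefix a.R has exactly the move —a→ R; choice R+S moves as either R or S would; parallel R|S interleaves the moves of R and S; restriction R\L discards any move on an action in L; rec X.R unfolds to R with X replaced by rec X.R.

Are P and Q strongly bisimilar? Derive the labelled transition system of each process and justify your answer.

YES

LTS(P): 2 reachable states
  m0 = rec X. (0\{b,c,d} + 0\{b,d} + (a.0 + c.0))\{a,b,d} + c.X → ··c··> m0, ··c··> m1
  m1 = 0\{a,b,d} → ∅
LTS(Q): 2 reachable states
  n0 = rec X. (a.0 + c.0 + (0\{b,c,d} + 0\{b,d}))\{a,b,d} + c.X → ··c··> n0, ··c··> n1
  n1 = 0\{a,b,d} → ∅
Bisimilarity quotient blocks:
  B0 = {m0, n0}
  B1 = {m1, n1}
m0 ∈ B0, n0 ∈ B0 → same block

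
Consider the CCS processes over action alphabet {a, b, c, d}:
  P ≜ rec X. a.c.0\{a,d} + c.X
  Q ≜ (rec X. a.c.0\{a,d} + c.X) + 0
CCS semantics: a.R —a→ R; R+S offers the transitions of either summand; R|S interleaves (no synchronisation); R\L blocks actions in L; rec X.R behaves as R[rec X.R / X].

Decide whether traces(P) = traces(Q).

Reachable graph of P (3 states):
  p0 = rec X. a.c.0\{a,d} + c.X ⊢ --a--▸ p1, --c--▸ p0
  p1 = c.0\{a,d} ⊢ --c--▸ p2
  p2 = 0\{a,d} ⊢ ∅
Reachable graph of Q (4 states):
  q0 = (rec X. a.c.0\{a,d} + c.X) + 0 ⊢ --a--▸ q1, --c--▸ q2
  q1 = c.0\{a,d} ⊢ --c--▸ q3
  q2 = rec X. a.c.0\{a,d} + c.X ⊢ --a--▸ q1, --c--▸ q2
  q3 = 0\{a,d} ⊢ ∅
Bisimilarity quotient blocks:
  B0 = {p0, q0, q2}
  B1 = {p1, q1}
  B2 = {p2, q3}
p0 ∈ B0, q0 ∈ B0 → same block
Bisimilar ⇒ trace-equivalent.

YES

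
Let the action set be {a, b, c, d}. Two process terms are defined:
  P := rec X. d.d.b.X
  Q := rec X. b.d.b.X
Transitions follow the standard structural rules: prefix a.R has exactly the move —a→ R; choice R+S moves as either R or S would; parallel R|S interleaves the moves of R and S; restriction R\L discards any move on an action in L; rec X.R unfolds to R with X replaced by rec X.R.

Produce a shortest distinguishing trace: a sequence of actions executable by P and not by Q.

d

LTS(P): 3 reachable states
  p0 = rec X. d.d.b.X | =d=> p1
  p1 = d.b.(rec X. d.d.b.X) | =d=> p2
  p2 = b.(rec X. d.d.b.X) | =b=> p0
LTS(Q): 3 reachable states
  q0 = rec X. b.d.b.X | =b=> q1
  q1 = d.b.(rec X. b.d.b.X) | =d=> q2
  q2 = b.(rec X. b.d.b.X) | =b=> q0
Executing d from P (initial set {p0}):
  after d @ step 1: {p1}
  P completes σ.
Executing d from Q (initial set {q0}):
  after d @ step 1: ∅  — Q cannot continue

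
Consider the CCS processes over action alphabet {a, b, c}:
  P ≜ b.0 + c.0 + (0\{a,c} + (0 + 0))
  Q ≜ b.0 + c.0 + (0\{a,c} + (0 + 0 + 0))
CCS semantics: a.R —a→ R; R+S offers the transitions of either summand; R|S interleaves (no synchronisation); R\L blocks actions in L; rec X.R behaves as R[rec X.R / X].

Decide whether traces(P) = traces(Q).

LTS(P): 2 reachable states
  u0 = b.0 + c.0 + (0\{a,c} + (0 + 0)) ⊢ =b=> u1, =c=> u1
  u1 = 0 ⊢ stopped
LTS(Q): 2 reachable states
  v0 = b.0 + c.0 + (0\{a,c} + (0 + 0 + 0)) ⊢ =b=> v1, =c=> v1
  v1 = 0 ⊢ stopped
Coarsest stable partition (strong bisimilarity classes):
  B0 = {u0, v0}
  B1 = {u1, v1}
u0 ∈ B0, v0 ∈ B0 → same block
Bisimilar ⇒ trace-equivalent.

trace-equivalent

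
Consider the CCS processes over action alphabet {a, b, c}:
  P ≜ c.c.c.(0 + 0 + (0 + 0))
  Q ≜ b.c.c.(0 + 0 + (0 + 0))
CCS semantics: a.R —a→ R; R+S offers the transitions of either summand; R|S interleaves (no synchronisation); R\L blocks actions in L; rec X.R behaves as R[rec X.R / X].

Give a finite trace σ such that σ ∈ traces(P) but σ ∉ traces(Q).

P's transition system — 4 states:
  u0 = c.c.c.(0 + 0 + (0 + 0)) → -c-> u1
  u1 = c.c.(0 + 0 + (0 + 0)) → -c-> u2
  u2 = c.(0 + 0 + (0 + 0)) → -c-> u3
  u3 = 0 + 0 + (0 + 0) → deadlocked
Q's transition system — 4 states:
  v0 = b.c.c.(0 + 0 + (0 + 0)) → -b-> v1
  v1 = c.c.(0 + 0 + (0 + 0)) → -c-> v2
  v2 = c.(0 + 0 + (0 + 0)) → -c-> v3
  v3 = 0 + 0 + (0 + 0) → deadlocked
Trace ⟨c⟩ through P, begin at {u0}:
  after c @ step 1: {u1}
  — P admits the full trace.
Trace ⟨c⟩ through Q, begin at {v0}:
  after c @ step 1: ∅ (Q stuck)

c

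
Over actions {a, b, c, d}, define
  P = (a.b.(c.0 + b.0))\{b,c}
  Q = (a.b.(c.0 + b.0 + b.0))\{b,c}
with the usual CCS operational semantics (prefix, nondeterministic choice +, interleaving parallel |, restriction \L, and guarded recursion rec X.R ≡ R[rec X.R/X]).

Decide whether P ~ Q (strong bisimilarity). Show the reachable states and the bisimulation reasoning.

YES

Reachable graph of P (2 states):
  p0 = (a.b.(c.0 + b.0))\{b,c} ⊢ -a-> p1
  p1 = (b.(c.0 + b.0))\{b,c} ⊢ ·
Reachable graph of Q (2 states):
  q0 = (a.b.(c.0 + b.0 + b.0))\{b,c} ⊢ -a-> q1
  q1 = (b.(c.0 + b.0 + b.0))\{b,c} ⊢ ·
Coarsest stable partition (strong bisimilarity classes):
  B0 = {p0, q0}
  B1 = {p1, q1}
p0 ∈ B0, q0 ∈ B0 → same block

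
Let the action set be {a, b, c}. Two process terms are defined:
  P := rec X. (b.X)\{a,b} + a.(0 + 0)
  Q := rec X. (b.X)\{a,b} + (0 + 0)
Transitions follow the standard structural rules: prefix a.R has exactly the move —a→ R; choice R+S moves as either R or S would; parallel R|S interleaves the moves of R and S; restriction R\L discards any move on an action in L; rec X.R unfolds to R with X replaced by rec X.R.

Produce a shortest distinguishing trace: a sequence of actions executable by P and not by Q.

Reachable graph of P (2 states):
  p0 = rec X. (b.X)\{a,b} + a.(0 + 0) → ··a··> p1
  p1 = 0 + 0 → (no moves)
Reachable graph of Q (1 states):
  q0 = rec X. (b.X)\{a,b} + (0 + 0) → (no moves)
Executing a from P (initial set {p0}):
  [1] a ⇒ {p1}
  P completes σ.
Executing a from Q (initial set {q0}):
  [1] a ⇒ no successor for Q

a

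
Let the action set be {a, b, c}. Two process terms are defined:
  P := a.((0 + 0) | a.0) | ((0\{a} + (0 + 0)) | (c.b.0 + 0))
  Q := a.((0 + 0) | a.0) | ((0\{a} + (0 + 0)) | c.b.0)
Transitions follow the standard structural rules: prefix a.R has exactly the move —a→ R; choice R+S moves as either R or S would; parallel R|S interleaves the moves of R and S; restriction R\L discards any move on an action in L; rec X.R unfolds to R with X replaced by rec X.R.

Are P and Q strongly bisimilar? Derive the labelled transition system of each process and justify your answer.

YES

Reachable graph of P (9 states):
  m0 = a.((0 + 0) | a.0) | ((0\{a} + (0 + 0)) | (c.b.0 + 0)) has moves =a=> m1, =c=> m2
  m1 = (0 + 0) | a.0 | ((0\{a} + (0 + 0)) | (c.b.0 + 0)) has moves =a=> m3, =c=> m4
  m2 = a.((0 + 0) | a.0) | ((0\{a} + (0 + 0)) | b.0) has moves =a=> m4, =b=> m5
  m3 = (0 + 0) | 0 | ((0\{a} + (0 + 0)) | (c.b.0 + 0)) has moves =c=> m6
  m4 = (0 + 0) | a.0 | ((0\{a} + (0 + 0)) | b.0) has moves =a=> m6, =b=> m7
  m5 = a.((0 + 0) | a.0) | ((0\{a} + (0 + 0)) | 0) has moves =a=> m7
  m6 = (0 + 0) | 0 | ((0\{a} + (0 + 0)) | b.0) has moves =b=> m8
  m7 = (0 + 0) | a.0 | ((0\{a} + (0 + 0)) | 0) has moves =a=> m8
  m8 = (0 + 0) | 0 | ((0\{a} + (0 + 0)) | 0) has moves ·
Reachable graph of Q (9 states):
  n0 = a.((0 + 0) | a.0) | ((0\{a} + (0 + 0)) | c.b.0) has moves =a=> n1, =c=> n2
  n1 = (0 + 0) | a.0 | ((0\{a} + (0 + 0)) | c.b.0) has moves =a=> n3, =c=> n4
  n2 = a.((0 + 0) | a.0) | ((0\{a} + (0 + 0)) | b.0) has moves =a=> n4, =b=> n5
  n3 = (0 + 0) | 0 | ((0\{a} + (0 + 0)) | c.b.0) has moves =c=> n6
  n4 = (0 + 0) | a.0 | ((0\{a} + (0 + 0)) | b.0) has moves =a=> n6, =b=> n7
  n5 = a.((0 + 0) | a.0) | ((0\{a} + (0 + 0)) | 0) has moves =a=> n7
  n6 = (0 + 0) | 0 | ((0\{a} + (0 + 0)) | b.0) has moves =b=> n8
  n7 = (0 + 0) | a.0 | ((0\{a} + (0 + 0)) | 0) has moves =a=> n8
  n8 = (0 + 0) | 0 | ((0\{a} + (0 + 0)) | 0) has moves ·
Coarsest stable partition (strong bisimilarity classes):
  B0 = {m0, n0}
  B1 = {m1, n1}
  B2 = {m4, n4}
  B3 = {m7, n7}
  B4 = {m8, n8}
  B5 = {m6, n6}
  B6 = {m3, n3}
  B7 = {m2, n2}
  B8 = {m5, n5}
m0 ∈ B0, n0 ∈ B0 → same block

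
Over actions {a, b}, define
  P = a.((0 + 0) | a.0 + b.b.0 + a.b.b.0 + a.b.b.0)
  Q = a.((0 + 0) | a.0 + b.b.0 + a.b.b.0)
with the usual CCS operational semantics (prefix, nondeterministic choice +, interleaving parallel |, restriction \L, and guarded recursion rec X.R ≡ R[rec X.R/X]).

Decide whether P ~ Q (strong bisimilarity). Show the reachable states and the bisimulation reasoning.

bisimilar

Reachable graph of P (6 states):
  p0 = a.((0 + 0) | a.0 + b.b.0 + a.b.b.0 + a.b.b.0) has moves —a→ p1
  p1 = (0 + 0) | a.0 + b.b.0 + a.b.b.0 + a.b.b.0 has moves —a→ p2, —a→ p3, —b→ p4
  p2 = (0 + 0) | 0 has moves ∅
  p3 = b.b.0 has moves —b→ p4
  p4 = b.0 has moves —b→ p5
  p5 = 0 has moves ∅
Reachable graph of Q (6 states):
  q0 = a.((0 + 0) | a.0 + b.b.0 + a.b.b.0) has moves —a→ q1
  q1 = (0 + 0) | a.0 + b.b.0 + a.b.b.0 has moves —a→ q2, —a→ q3, —b→ q4
  q2 = (0 + 0) | 0 has moves ∅
  q3 = b.b.0 has moves —b→ q4
  q4 = b.0 has moves —b→ q5
  q5 = 0 has moves ∅
Partition-refinement fixed point:
  B0 = {p0, q0}
  B1 = {p1, q1}
  B2 = {p2, p5, q2, q5}
  B3 = {p3, q3}
  B4 = {p4, q4}
p0 ∈ B0, q0 ∈ B0 → same block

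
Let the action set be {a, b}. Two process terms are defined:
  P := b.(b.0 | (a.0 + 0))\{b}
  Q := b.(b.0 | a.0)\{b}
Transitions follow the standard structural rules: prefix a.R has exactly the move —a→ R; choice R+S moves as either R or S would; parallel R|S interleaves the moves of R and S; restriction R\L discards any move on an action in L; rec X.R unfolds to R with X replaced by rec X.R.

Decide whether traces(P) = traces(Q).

YES

Reachable graph of P (3 states):
  m0 = b.(b.0 | (a.0 + 0))\{b} has moves -b-> m1
  m1 = (b.0 | (a.0 + 0))\{b} has moves -a-> m2
  m2 = (b.0 | 0)\{b} has moves ·
Reachable graph of Q (3 states):
  n0 = b.(b.0 | a.0)\{b} has moves -b-> n1
  n1 = (b.0 | a.0)\{b} has moves -a-> n2
  n2 = (b.0 | 0)\{b} has moves ·
Partition-refinement fixed point:
  B0 = {m0, n0}
  B1 = {m1, n1}
  B2 = {m2, n2}
m0 ∈ B0, n0 ∈ B0 → same block
Bisimilar ⇒ trace-equivalent.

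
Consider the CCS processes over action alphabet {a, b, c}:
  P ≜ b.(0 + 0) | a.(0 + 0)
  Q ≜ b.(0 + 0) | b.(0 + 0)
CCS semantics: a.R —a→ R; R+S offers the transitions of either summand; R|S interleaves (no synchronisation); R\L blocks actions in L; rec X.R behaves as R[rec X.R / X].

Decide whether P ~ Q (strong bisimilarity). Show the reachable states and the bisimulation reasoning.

Reachable graph of P (4 states):
  p0 = b.(0 + 0) | a.(0 + 0) has moves =a=> p1, =b=> p2
  p1 = b.(0 + 0) | (0 + 0) has moves =b=> p3
  p2 = (0 + 0) | a.(0 + 0) has moves =a=> p3
  p3 = (0 + 0) | (0 + 0) has moves (no moves)
Reachable graph of Q (4 states):
  q0 = b.(0 + 0) | b.(0 + 0) has moves =b=> q1, =b=> q2
  q1 = (0 + 0) | b.(0 + 0) has moves =b=> q3
  q2 = b.(0 + 0) | (0 + 0) has moves =b=> q3
  q3 = (0 + 0) | (0 + 0) has moves (no moves)
Partition-refinement fixed point:
  B0 = {p0}
  B1 = {p1, q1, q2}
  B2 = {p3, q3}
  B3 = {p2}
  B4 = {q0}
p0 ∈ B0, q0 ∈ B4 → different blocks

P ≁ Q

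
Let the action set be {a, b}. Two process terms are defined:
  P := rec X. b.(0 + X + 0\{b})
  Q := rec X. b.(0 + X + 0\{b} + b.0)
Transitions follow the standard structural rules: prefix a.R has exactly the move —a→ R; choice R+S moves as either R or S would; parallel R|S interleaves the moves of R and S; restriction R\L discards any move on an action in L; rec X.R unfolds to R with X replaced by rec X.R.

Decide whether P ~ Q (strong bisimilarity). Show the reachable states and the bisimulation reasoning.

P's transition system — 2 states:
  u0 = rec X. b.(0 + X + 0\{b}) ⊢ =b=> u1
  u1 = 0 + (rec X. b.(0 + X + 0\{b})) + 0\{b} ⊢ =b=> u1
Q's transition system — 3 states:
  v0 = rec X. b.(0 + X + 0\{b} + b.0) ⊢ =b=> v1
  v1 = 0 + (rec X. b.(0 + X + 0\{b} + b.0)) + 0\{b} + b.0 ⊢ =b=> v1, =b=> v2
  v2 = 0 ⊢ (no moves)
Bisimilarity quotient blocks:
  B0 = {u0, u1}
  B1 = {v0}
  B2 = {v1}
  B3 = {v2}
u0 ∈ B0, v0 ∈ B1 → different blocks

not bisimilar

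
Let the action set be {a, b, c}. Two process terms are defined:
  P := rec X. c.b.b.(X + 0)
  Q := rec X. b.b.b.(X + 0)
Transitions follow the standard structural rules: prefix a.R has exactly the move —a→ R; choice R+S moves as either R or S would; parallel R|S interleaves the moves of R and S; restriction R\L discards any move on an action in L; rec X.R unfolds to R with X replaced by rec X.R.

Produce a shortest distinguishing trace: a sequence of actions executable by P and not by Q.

c

P's transition system — 4 states:
  m0 = rec X. c.b.b.(X + 0) has moves ··c··> m1
  m1 = b.b.((rec X. c.b.b.(X + 0)) + 0) has moves ··b··> m2
  m2 = b.((rec X. c.b.b.(X + 0)) + 0) has moves ··b··> m3
  m3 = (rec X. c.b.b.(X + 0)) + 0 has moves ··c··> m1
Q's transition system — 4 states:
  n0 = rec X. b.b.b.(X + 0) has moves ··b··> n1
  n1 = b.b.((rec X. b.b.b.(X + 0)) + 0) has moves ··b··> n2
  n2 = b.((rec X. b.b.b.(X + 0)) + 0) has moves ··b··> n3
  n3 = (rec X. b.b.b.(X + 0)) + 0 has moves ··b··> n1
Trace ⟨c⟩ through P, begin at {m0}:
  step 1 (c): {m1}
  ✓ P
Trace ⟨c⟩ through Q, begin at {n0}:
  step 1 (c): ∅  — Q cannot continue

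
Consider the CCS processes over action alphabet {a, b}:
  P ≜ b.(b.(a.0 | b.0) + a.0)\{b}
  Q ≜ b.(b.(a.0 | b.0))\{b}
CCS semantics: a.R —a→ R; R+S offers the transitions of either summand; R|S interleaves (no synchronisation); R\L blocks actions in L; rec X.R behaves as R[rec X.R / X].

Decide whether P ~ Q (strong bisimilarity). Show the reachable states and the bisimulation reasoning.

not bisimilar

LTS(P): 3 reachable states
  m0 = b.(b.(a.0 | b.0) + a.0)\{b} → —b→ m1
  m1 = (b.(a.0 | b.0) + a.0)\{b} → —a→ m2
  m2 = 0\{b} → stopped
LTS(Q): 2 reachable states
  n0 = b.(b.(a.0 | b.0))\{b} → —b→ n1
  n1 = (b.(a.0 | b.0))\{b} → stopped
Coarsest stable partition (strong bisimilarity classes):
  B0 = {m0}
  B1 = {m1}
  B2 = {m2, n1}
  B3 = {n0}
m0 ∈ B0, n0 ∈ B3 → different blocks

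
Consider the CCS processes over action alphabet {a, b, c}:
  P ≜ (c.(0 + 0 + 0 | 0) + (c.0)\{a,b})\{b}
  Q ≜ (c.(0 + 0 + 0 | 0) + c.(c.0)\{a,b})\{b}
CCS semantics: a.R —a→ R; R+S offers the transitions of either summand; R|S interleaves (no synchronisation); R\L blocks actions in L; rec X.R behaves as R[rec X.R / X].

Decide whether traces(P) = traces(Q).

LTS(P): 3 reachable states
  u0 = (c.(0 + 0 + 0 | 0) + (c.0)\{a,b})\{b} :: ··c··> u1, ··c··> u2
  u1 = (0 + 0 + 0 | 0)\{b} :: ·
  u2 = 0\{a,b}\{b} :: ·
LTS(Q): 4 reachable states
  v0 = (c.(0 + 0 + 0 | 0) + c.(c.0)\{a,b})\{b} :: ··c··> v1, ··c··> v2
  v1 = (0 + 0 + 0 | 0)\{b} :: ·
  v2 = (c.0)\{a,b}\{b} :: ··c··> v3
  v3 = 0\{a,b}\{b} :: ·
Executing cc from Q (initial set {v0}):
  after c @ step 1: {v1, v2}
  after c @ step 2: {v3}
  ✓ Q
Executing cc from P (initial set {u0}):
  after c @ step 1: {u1, u2}
  after c @ step 2: no successor for P

NO — witness ⟨cc⟩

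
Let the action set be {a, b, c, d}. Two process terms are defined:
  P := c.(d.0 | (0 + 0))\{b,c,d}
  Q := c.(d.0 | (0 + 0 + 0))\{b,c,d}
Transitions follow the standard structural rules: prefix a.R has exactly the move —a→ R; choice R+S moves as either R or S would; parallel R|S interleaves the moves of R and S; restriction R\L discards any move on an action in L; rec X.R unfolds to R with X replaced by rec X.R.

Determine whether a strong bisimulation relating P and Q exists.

P ~ Q

P's transition system — 2 states:
  s0 = c.(d.0 | (0 + 0))\{b,c,d} ⊢ —c→ s1
  s1 = (d.0 | (0 + 0))\{b,c,d} ⊢ ∅
Q's transition system — 2 states:
  t0 = c.(d.0 | (0 + 0 + 0))\{b,c,d} ⊢ —c→ t1
  t1 = (d.0 | (0 + 0 + 0))\{b,c,d} ⊢ ∅
Bisimilarity quotient blocks:
  B0 = {s0, t0}
  B1 = {s1, t1}
s0 ∈ B0, t0 ∈ B0 → same block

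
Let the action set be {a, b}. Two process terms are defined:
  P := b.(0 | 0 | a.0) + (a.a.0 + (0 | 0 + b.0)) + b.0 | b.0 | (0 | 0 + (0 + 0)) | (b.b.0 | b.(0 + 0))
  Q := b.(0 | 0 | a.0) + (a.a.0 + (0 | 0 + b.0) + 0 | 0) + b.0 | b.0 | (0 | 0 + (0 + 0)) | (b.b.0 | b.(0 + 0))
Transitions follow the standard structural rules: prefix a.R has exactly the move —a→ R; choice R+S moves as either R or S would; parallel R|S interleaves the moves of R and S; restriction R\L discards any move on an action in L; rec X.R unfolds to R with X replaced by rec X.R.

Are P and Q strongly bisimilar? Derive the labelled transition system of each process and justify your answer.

YES

Reachable graph of P (28 states):
  u0 = b.(0 | 0 | a.0) + (a.a.0 + (0 | 0 + b.0)) + b.0 | b.0 | (0 | 0 + (0 + 0)) | (b.b.0 | b.(0 + 0)) :: ··a··> u1, ··b··> u2, ··b··> u3, ··b··> u4, ··b··> u5, ··b··> u6, ··b··> u7
  u1 = a.0 :: ··a··> u2
  u2 = 0 :: ·
  u3 = 0 | 0 | a.0 :: ··a··> u8
  u4 = 0 | b.0 | (0 | 0 + (0 + 0)) | (b.b.0 | b.(0 + 0)) :: ··b··> u10, ··b··> u11, ··b··> u9
  u5 = b.0 | 0 | (0 | 0 + (0 + 0)) | (b.b.0 | b.(0 + 0)) :: ··b··> u12, ··b··> u13, ··b··> u9
  u6 = b.0 | b.0 | (0 | 0 + (0 + 0)) | (b.0 | b.(0 + 0)) :: ··b··> u10, ··b··> u12, ··b··> u14, ··b··> u15
  u7 = b.0 | b.0 | (0 | 0 + (0 + 0)) | (b.b.0 | (0 + 0)) :: ··b··> u11, ··b··> u13, ··b··> u15
  u8 = 0 | 0 | 0 :: ·
  u9 = 0 | 0 | (0 | 0 + (0 + 0)) | (b.b.0 | b.(0 + 0)) :: ··b··> u16, ··b··> u17
  u10 = 0 | b.0 | (0 | 0 + (0 + 0)) | (b.0 | b.(0 + 0)) :: ··b··> u16, ··b··> u18, ··b··> u19
  u11 = 0 | b.0 | (0 | 0 + (0 + 0)) | (b.b.0 | (0 + 0)) :: ··b··> u17, ··b··> u19
  u12 = b.0 | 0 | (0 | 0 + (0 + 0)) | (b.0 | b.(0 + 0)) :: ··b··> u16, ··b··> u20, ··b··> u21
  u13 = b.0 | 0 | (0 | 0 + (0 + 0)) | (b.b.0 | (0 + 0)) :: ··b··> u17, ··b··> u21
  u14 = b.0 | b.0 | (0 | 0 + (0 + 0)) | (0 | b.(0 + 0)) :: ··b··> u18, ··b··> u20, ··b··> u22
  u15 = b.0 | b.0 | (0 | 0 + (0 + 0)) | (b.0 | (0 + 0)) :: ··b··> u19, ··b··> u21, ··b··> u22
  u16 = 0 | 0 | (0 | 0 + (0 + 0)) | (b.0 | b.(0 + 0)) :: ··b··> u23, ··b··> u24
  u17 = 0 | 0 | (0 | 0 + (0 + 0)) | (b.b.0 | (0 + 0)) :: ··b··> u24
  u18 = 0 | b.0 | (0 | 0 + (0 + 0)) | (0 | b.(0 + 0)) :: ··b··> u23, ··b··> u25
  u19 = 0 | b.0 | (0 | 0 + (0 + 0)) | (b.0 | (0 + 0)) :: ··b··> u24, ··b··> u25
  u20 = b.0 | 0 | (0 | 0 + (0 + 0)) | (0 | b.(0 + 0)) :: ··b··> u23, ··b··> u26
  u21 = b.0 | 0 | (0 | 0 + (0 + 0)) | (b.0 | (0 + 0)) :: ··b··> u24, ··b··> u26
  u22 = b.0 | b.0 | (0 | 0 + (0 + 0)) | (0 | (0 + 0)) :: ··b··> u25, ··b··> u26
  u23 = 0 | 0 | (0 | 0 + (0 + 0)) | (0 | b.(0 + 0)) :: ··b··> u27
  u24 = 0 | 0 | (0 | 0 + (0 + 0)) | (b.0 | (0 + 0)) :: ··b··> u27
  u25 = 0 | b.0 | (0 | 0 + (0 + 0)) | (0 | (0 + 0)) :: ··b··> u27
  u26 = b.0 | 0 | (0 | 0 + (0 + 0)) | (0 | (0 + 0)) :: ··b··> u27
  u27 = 0 | 0 | (0 | 0 + (0 + 0)) | (0 | (0 + 0)) :: ·
Reachable graph of Q (28 states):
  v0 = b.(0 | 0 | a.0) + (a.a.0 + (0 | 0 + b.0) + 0 | 0) + b.0 | b.0 | (0 | 0 + (0 + 0)) | (b.b.0 | b.(0 + 0)) :: ··a··> v1, ··b··> v2, ··b··> v3, ··b··> v4, ··b··> v5, ··b··> v6, ··b··> v7
  v1 = a.0 :: ··a··> v2
  v2 = 0 :: ·
  v3 = 0 | 0 | a.0 :: ··a··> v8
  v4 = 0 | b.0 | (0 | 0 + (0 + 0)) | (b.b.0 | b.(0 + 0)) :: ··b··> v10, ··b··> v11, ··b··> v9
  v5 = b.0 | 0 | (0 | 0 + (0 + 0)) | (b.b.0 | b.(0 + 0)) :: ··b··> v12, ··b··> v13, ··b··> v9
  v6 = b.0 | b.0 | (0 | 0 + (0 + 0)) | (b.0 | b.(0 + 0)) :: ··b··> v10, ··b··> v12, ··b··> v14, ··b··> v15
  v7 = b.0 | b.0 | (0 | 0 + (0 + 0)) | (b.b.0 | (0 + 0)) :: ··b··> v11, ··b··> v13, ··b··> v15
  v8 = 0 | 0 | 0 :: ·
  v9 = 0 | 0 | (0 | 0 + (0 + 0)) | (b.b.0 | b.(0 + 0)) :: ··b··> v16, ··b··> v17
  v10 = 0 | b.0 | (0 | 0 + (0 + 0)) | (b.0 | b.(0 + 0)) :: ··b··> v16, ··b··> v18, ··b··> v19
  v11 = 0 | b.0 | (0 | 0 + (0 + 0)) | (b.b.0 | (0 + 0)) :: ··b··> v17, ··b··> v19
  v12 = b.0 | 0 | (0 | 0 + (0 + 0)) | (b.0 | b.(0 + 0)) :: ··b··> v16, ··b··> v20, ··b··> v21
  v13 = b.0 | 0 | (0 | 0 + (0 + 0)) | (b.b.0 | (0 + 0)) :: ··b··> v17, ··b··> v21
  v14 = b.0 | b.0 | (0 | 0 + (0 + 0)) | (0 | b.(0 + 0)) :: ··b··> v18, ··b··> v20, ··b··> v22
  v15 = b.0 | b.0 | (0 | 0 + (0 + 0)) | (b.0 | (0 + 0)) :: ··b··> v19, ··b··> v21, ··b··> v22
  v16 = 0 | 0 | (0 | 0 + (0 + 0)) | (b.0 | b.(0 + 0)) :: ··b··> v23, ··b··> v24
  v17 = 0 | 0 | (0 | 0 + (0 + 0)) | (b.b.0 | (0 + 0)) :: ··b··> v24
  v18 = 0 | b.0 | (0 | 0 + (0 + 0)) | (0 | b.(0 + 0)) :: ··b··> v23, ··b··> v25
  v19 = 0 | b.0 | (0 | 0 + (0 + 0)) | (b.0 | (0 + 0)) :: ··b··> v24, ··b··> v25
  v20 = b.0 | 0 | (0 | 0 + (0 + 0)) | (0 | b.(0 + 0)) :: ··b··> v23, ··b··> v26
  v21 = b.0 | 0 | (0 | 0 + (0 + 0)) | (b.0 | (0 + 0)) :: ··b··> v24, ··b··> v26
  v22 = b.0 | b.0 | (0 | 0 + (0 + 0)) | (0 | (0 + 0)) :: ··b··> v25, ··b··> v26
  v23 = 0 | 0 | (0 | 0 + (0 + 0)) | (0 | b.(0 + 0)) :: ··b··> v27
  v24 = 0 | 0 | (0 | 0 + (0 + 0)) | (b.0 | (0 + 0)) :: ··b··> v27
  v25 = 0 | b.0 | (0 | 0 + (0 + 0)) | (0 | (0 + 0)) :: ··b··> v27
  v26 = b.0 | 0 | (0 | 0 + (0 + 0)) | (0 | (0 + 0)) :: ··b··> v27
  v27 = 0 | 0 | (0 | 0 + (0 + 0)) | (0 | (0 + 0)) :: ·
Coarsest stable partition (strong bisimilarity classes):
  B0 = {u0, v0}
  B1 = {u1, u3, v1, v3}
  B2 = {u2, u27, u8, v2, v27, v8}
  B3 = {u4, u5, u6, u7, v4, v5, v6, v7}
  B4 = {u10, u11, u12, u13, u14, u15, u9, v10, v11, v12, v13, v14, v15, v9}
  B5 = {u16, u17, u18, u19, u20, u21, u22, v16, v17, v18, v19, v20, v21, v22}
  B6 = {u23, u24, u25, u26, v23, v24, v25, v26}
u0 ∈ B0, v0 ∈ B0 → same block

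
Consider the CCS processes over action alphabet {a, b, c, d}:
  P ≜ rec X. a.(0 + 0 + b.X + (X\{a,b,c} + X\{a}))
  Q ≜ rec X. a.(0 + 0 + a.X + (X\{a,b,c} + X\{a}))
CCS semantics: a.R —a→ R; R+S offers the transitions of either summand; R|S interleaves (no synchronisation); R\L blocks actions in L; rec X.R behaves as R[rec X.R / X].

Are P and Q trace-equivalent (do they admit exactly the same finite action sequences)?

LTS(P): 2 reachable states
  s0 = rec X. a.(0 + 0 + b.X + (X\{a,b,c} + X\{a})) → -a-> s1
  s1 = 0 + 0 + b.(rec X. a.(0 + 0 + b.X + (X\{a,b,c} + X\{a}))) + ((rec X. a.(0 + 0 + b.X + (X\{a,b,c} + X\{a})))\{a,b,c} + (rec X. a.(0 + 0 + b.X + (X\{a,b,c} + X\{a})))\{a}) → -b-> s0
LTS(Q): 2 reachable states
  t0 = rec X. a.(0 + 0 + a.X + (X\{a,b,c} + X\{a})) → -a-> t1
  t1 = 0 + 0 + a.(rec X. a.(0 + 0 + a.X + (X\{a,b,c} + X\{a}))) + ((rec X. a.(0 + 0 + a.X + (X\{a,b,c} + X\{a})))\{a,b,c} + (rec X. a.(0 + 0 + a.X + (X\{a,b,c} + X\{a})))\{a}) → -a-> t0
Run σ = ⟨ab⟩ on P: start {s0}
  after a @ step 1: {s1}
  after b @ step 2: {s0}
  ✓ P
Run σ = ⟨ab⟩ on Q: start {t0}
  after a @ step 1: {t1}
  after b @ step 2: ∅ (Q stuck)

traces(P) ≠ traces(Q) — witness ⟨ab⟩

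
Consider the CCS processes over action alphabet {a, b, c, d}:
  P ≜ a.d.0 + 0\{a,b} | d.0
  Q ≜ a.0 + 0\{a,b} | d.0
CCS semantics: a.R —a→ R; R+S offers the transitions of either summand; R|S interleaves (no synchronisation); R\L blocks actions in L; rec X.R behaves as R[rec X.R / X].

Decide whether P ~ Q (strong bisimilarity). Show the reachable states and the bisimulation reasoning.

not bisimilar

LTS(P): 4 reachable states
  s0 = a.d.0 + 0\{a,b} | d.0 → —a→ s1, —d→ s2
  s1 = d.0 → —d→ s3
  s2 = 0\{a,b} | 0 → ·
  s3 = 0 → ·
LTS(Q): 3 reachable states
  t0 = a.0 + 0\{a,b} | d.0 → —a→ t1, —d→ t2
  t1 = 0 → ·
  t2 = 0\{a,b} | 0 → ·
Partition-refinement fixed point:
  B0 = {s0}
  B1 = {s2, s3, t1, t2}
  B2 = {s1}
  B3 = {t0}
s0 ∈ B0, t0 ∈ B3 → different blocks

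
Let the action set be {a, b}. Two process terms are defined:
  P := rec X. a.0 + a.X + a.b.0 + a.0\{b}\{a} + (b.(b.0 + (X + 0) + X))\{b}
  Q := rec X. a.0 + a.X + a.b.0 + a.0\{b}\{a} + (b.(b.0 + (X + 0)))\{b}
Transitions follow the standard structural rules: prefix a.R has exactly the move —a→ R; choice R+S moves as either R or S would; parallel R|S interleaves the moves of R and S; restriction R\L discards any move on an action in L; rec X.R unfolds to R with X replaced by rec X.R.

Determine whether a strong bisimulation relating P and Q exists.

P's transition system — 4 states:
  u0 = rec X. a.0 + a.X + a.b.0 + a.0\{b}\{a} + (b.(b.0 + (X + 0) + X))\{b} → —a→ u0, —a→ u1, —a→ u2, —a→ u3
  u1 = 0 → ·
  u2 = 0\{b}\{a} → ·
  u3 = b.0 → —b→ u1
Q's transition system — 4 states:
  v0 = rec X. a.0 + a.X + a.b.0 + a.0\{b}\{a} + (b.(b.0 + (X + 0)))\{b} → —a→ v0, —a→ v1, —a→ v2, —a→ v3
  v1 = 0 → ·
  v2 = 0\{b}\{a} → ·
  v3 = b.0 → —b→ v1
Coarsest stable partition (strong bisimilarity classes):
  B0 = {u0, v0}
  B1 = {u1, u2, v1, v2}
  B2 = {u3, v3}
u0 ∈ B0, v0 ∈ B0 → same block

bisimilar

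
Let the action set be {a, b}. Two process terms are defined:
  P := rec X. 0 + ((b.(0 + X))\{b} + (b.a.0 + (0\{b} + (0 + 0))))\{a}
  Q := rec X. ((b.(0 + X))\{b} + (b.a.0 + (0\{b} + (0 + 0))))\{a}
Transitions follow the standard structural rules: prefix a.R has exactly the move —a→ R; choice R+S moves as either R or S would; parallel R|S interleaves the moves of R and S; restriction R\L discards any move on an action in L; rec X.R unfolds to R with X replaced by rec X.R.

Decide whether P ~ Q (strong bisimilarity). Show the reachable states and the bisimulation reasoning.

P ~ Q

Reachable graph of P (2 states):
  s0 = rec X. 0 + ((b.(0 + X))\{b} + (b.a.0 + (0\{b} + (0 + 0))))\{a} | -b-> s1
  s1 = (a.0)\{a} | ∅
Reachable graph of Q (2 states):
  t0 = rec X. ((b.(0 + X))\{b} + (b.a.0 + (0\{b} + (0 + 0))))\{a} | -b-> t1
  t1 = (a.0)\{a} | ∅
Bisimilarity quotient blocks:
  B0 = {s0, t0}
  B1 = {s1, t1}
s0 ∈ B0, t0 ∈ B0 → same block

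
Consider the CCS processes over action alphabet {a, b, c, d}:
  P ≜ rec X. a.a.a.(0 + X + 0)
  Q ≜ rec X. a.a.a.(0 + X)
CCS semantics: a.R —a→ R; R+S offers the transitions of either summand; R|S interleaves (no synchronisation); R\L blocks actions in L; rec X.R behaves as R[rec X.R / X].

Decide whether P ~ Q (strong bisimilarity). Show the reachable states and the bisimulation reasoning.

bisimilar

Reachable graph of P (4 states):
  s0 = rec X. a.a.a.(0 + X + 0) ⊢ -a-> s1
  s1 = a.a.(0 + (rec X. a.a.a.(0 + X + 0)) + 0) ⊢ -a-> s2
  s2 = a.(0 + (rec X. a.a.a.(0 + X + 0)) + 0) ⊢ -a-> s3
  s3 = 0 + (rec X. a.a.a.(0 + X + 0)) + 0 ⊢ -a-> s1
Reachable graph of Q (4 states):
  t0 = rec X. a.a.a.(0 + X) ⊢ -a-> t1
  t1 = a.a.(0 + (rec X. a.a.a.(0 + X))) ⊢ -a-> t2
  t2 = a.(0 + (rec X. a.a.a.(0 + X))) ⊢ -a-> t3
  t3 = 0 + (rec X. a.a.a.(0 + X)) ⊢ -a-> t1
Bisimilarity quotient blocks:
  B0 = {s0, s1, s2, s3, t0, t1, t2, t3}
s0 ∈ B0, t0 ∈ B0 → same block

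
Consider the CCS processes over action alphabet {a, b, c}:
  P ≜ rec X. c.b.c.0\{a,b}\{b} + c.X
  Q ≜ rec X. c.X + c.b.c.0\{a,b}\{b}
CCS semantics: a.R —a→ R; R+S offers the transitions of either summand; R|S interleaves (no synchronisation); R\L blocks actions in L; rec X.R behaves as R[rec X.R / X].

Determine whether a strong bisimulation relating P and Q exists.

YES

P's transition system — 4 states:
  p0 = rec X. c.b.c.0\{a,b}\{b} + c.X ⊢ =c=> p0, =c=> p1
  p1 = b.c.0\{a,b}\{b} ⊢ =b=> p2
  p2 = c.0\{a,b}\{b} ⊢ =c=> p3
  p3 = 0\{a,b}\{b} ⊢ deadlocked
Q's transition system — 4 states:
  q0 = rec X. c.X + c.b.c.0\{a,b}\{b} ⊢ =c=> q0, =c=> q1
  q1 = b.c.0\{a,b}\{b} ⊢ =b=> q2
  q2 = c.0\{a,b}\{b} ⊢ =c=> q3
  q3 = 0\{a,b}\{b} ⊢ deadlocked
Bisimilarity quotient blocks:
  B0 = {p0, q0}
  B1 = {p1, q1}
  B2 = {p2, q2}
  B3 = {p3, q3}
p0 ∈ B0, q0 ∈ B0 → same block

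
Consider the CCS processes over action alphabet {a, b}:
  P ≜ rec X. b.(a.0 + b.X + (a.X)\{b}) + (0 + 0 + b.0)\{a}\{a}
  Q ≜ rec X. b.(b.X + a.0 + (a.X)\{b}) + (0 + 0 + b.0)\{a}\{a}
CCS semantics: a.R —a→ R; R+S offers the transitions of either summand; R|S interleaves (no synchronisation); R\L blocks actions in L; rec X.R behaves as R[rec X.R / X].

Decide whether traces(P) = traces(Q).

LTS(P): 5 reachable states
  p0 = rec X. b.(a.0 + b.X + (a.X)\{b}) + (0 + 0 + b.0)\{a}\{a} | ··b··> p1, ··b··> p2
  p1 = 0\{a}\{a} | (no moves)
  p2 = a.0 + b.(rec X. b.(a.0 + b.X + (a.X)\{b}) + (0 + 0 + b.0)\{a}\{a}) + (a.(rec X. b.(a.0 + b.X + (a.X)\{b}) + (0 + 0 + b.0)\{a}\{a}))\{b} | ··a··> p3, ··a··> p4, ··b··> p0
  p3 = (rec X. b.(a.0 + b.X + (a.X)\{b}) + (0 + 0 + b.0)\{a}\{a})\{b} | (no moves)
  p4 = 0 | (no moves)
LTS(Q): 5 reachable states
  q0 = rec X. b.(b.X + a.0 + (a.X)\{b}) + (0 + 0 + b.0)\{a}\{a} | ··b··> q1, ··b··> q2
  q1 = 0\{a}\{a} | (no moves)
  q2 = b.(rec X. b.(b.X + a.0 + (a.X)\{b}) + (0 + 0 + b.0)\{a}\{a}) + a.0 + (a.(rec X. b.(b.X + a.0 + (a.X)\{b}) + (0 + 0 + b.0)\{a}\{a}))\{b} | ··a··> q3, ··a··> q4, ··b··> q0
  q3 = (rec X. b.(b.X + a.0 + (a.X)\{b}) + (0 + 0 + b.0)\{a}\{a})\{b} | (no moves)
  q4 = 0 | (no moves)
Bisimilarity quotient blocks:
  B0 = {p0, q0}
  B1 = {p2, q2}
  B2 = {p1, p3, p4, q1, q3, q4}
p0 ∈ B0, q0 ∈ B0 → same block
Bisimilar ⇒ trace-equivalent.

traces(P) = traces(Q)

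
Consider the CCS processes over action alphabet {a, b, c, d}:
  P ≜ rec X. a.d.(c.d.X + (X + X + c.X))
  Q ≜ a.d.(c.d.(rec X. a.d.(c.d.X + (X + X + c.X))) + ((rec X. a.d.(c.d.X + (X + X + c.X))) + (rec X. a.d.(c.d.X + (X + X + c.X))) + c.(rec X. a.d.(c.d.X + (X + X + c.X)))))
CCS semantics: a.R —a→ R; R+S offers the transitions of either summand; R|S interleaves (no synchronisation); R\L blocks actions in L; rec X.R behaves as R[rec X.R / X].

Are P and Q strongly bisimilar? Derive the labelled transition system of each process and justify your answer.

bisimilar

Reachable graph of P (4 states):
  s0 = rec X. a.d.(c.d.X + (X + X + c.X)) :: —a→ s1
  s1 = d.(c.d.(rec X. a.d.(c.d.X + (X + X + c.X))) + ((rec X. a.d.(c.d.X + (X + X + c.X))) + (rec X. a.d.(c.d.X + (X + X + c.X))) + c.(rec X. a.d.(c.d.X + (X + X + c.X))))) :: —d→ s2
  s2 = c.d.(rec X. a.d.(c.d.X + (X + X + c.X))) + ((rec X. a.d.(c.d.X + (X + X + c.X))) + (rec X. a.d.(c.d.X + (X + X + c.X))) + c.(rec X. a.d.(c.d.X + (X + X + c.X)))) :: —a→ s1, —c→ s0, —c→ s3
  s3 = d.(rec X. a.d.(c.d.X + (X + X + c.X))) :: —d→ s0
Reachable graph of Q (5 states):
  t0 = a.d.(c.d.(rec X. a.d.(c.d.X + (X + X + c.X))) + ((rec X. a.d.(c.d.X + (X + X + c.X))) + (rec X. a.d.(c.d.X + (X + X + c.X))) + c.(rec X. a.d.(c.d.X + (X + X + c.X))))) :: —a→ t1
  t1 = d.(c.d.(rec X. a.d.(c.d.X + (X + X + c.X))) + ((rec X. a.d.(c.d.X + (X + X + c.X))) + (rec X. a.d.(c.d.X + (X + X + c.X))) + c.(rec X. a.d.(c.d.X + (X + X + c.X))))) :: —d→ t2
  t2 = c.d.(rec X. a.d.(c.d.X + (X + X + c.X))) + ((rec X. a.d.(c.d.X + (X + X + c.X))) + (rec X. a.d.(c.d.X + (X + X + c.X))) + c.(rec X. a.d.(c.d.X + (X + X + c.X)))) :: —a→ t1, —c→ t3, —c→ t4
  t3 = d.(rec X. a.d.(c.d.X + (X + X + c.X))) :: —d→ t4
  t4 = rec X. a.d.(c.d.X + (X + X + c.X)) :: —a→ t1
Bisimilarity quotient blocks:
  B0 = {s0, t0, t4}
  B1 = {s1, t1}
  B2 = {s2, t2}
  B3 = {s3, t3}
s0 ∈ B0, t0 ∈ B0 → same block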